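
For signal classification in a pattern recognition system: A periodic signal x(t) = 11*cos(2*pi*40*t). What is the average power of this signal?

Average power of A*cos(wt) is A^2/2.
P = 11^2 / 2 = 121/2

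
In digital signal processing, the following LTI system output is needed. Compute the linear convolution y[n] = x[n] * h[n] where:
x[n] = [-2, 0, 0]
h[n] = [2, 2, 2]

y[n] = sum_k x[k]*h[n-k]. Output length = len(x) + len(h) - 1 = 3 + 3 - 1 = 5.
y[0] = -2*2 = -4
y[1] = 0*2 + -2*2 = -4
y[2] = 0*2 + 0*2 + -2*2 = -4
y[3] = 0*2 + 0*2 = 0
y[4] = 0*2 = 0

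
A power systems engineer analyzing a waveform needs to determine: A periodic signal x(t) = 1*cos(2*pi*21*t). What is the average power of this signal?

Average power of A*cos(wt) is A^2/2.
P = 1^2 / 2 = 1/2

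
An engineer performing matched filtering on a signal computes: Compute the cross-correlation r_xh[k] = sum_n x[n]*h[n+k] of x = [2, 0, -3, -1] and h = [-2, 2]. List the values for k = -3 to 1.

Both sequences indexed from 0 and zero outside their support.
Lags with overlap: k = -3 to 1.
  r_xh[-3] = x[3]*h[0] = 2
  r_xh[-2] = x[2]*h[0] + x[3]*h[1] = 4
  r_xh[-1] = x[1]*h[0] + x[2]*h[1] = -6
  r_xh[0] = x[0]*h[0] + x[1]*h[1] = -4
  r_xh[1] = x[0]*h[1] = 4
r_xh = [2, 4, -6, -4, 4] (for k = -3, ..., 1)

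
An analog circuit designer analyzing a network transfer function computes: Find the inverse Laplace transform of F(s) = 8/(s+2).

Standard pair: k/(s+a) <-> k*e^(-at)*u(t)
With k=8, a=2: f(t) = 8*e^(-2t)*u(t)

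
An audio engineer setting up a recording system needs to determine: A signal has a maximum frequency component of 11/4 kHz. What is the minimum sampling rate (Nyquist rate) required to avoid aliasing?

By the Nyquist-Shannon sampling theorem,
the minimum sampling rate (Nyquist rate) must be at least 2 * f_max.
Nyquist rate = 2 * 11/4 kHz = 11/2 kHz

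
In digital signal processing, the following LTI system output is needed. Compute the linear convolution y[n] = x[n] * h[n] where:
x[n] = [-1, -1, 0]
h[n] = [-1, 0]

y[n] = sum_k x[k]*h[n-k]. Output length = len(x) + len(h) - 1 = 3 + 2 - 1 = 4.
y[0] = -1*-1 = 1
y[1] = -1*-1 + -1*0 = 1
y[2] = 0*-1 + -1*0 = 0
y[3] = 0*0 = 0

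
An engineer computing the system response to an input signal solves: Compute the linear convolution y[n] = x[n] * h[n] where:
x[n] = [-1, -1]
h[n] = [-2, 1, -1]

y[n] = sum_k x[k]*h[n-k]. Output length = len(x) + len(h) - 1 = 2 + 3 - 1 = 4.
y[0] = -1*-2 = 2
y[1] = -1*-2 + -1*1 = 1
y[2] = -1*1 + -1*-1 = 0
y[3] = -1*-1 = 1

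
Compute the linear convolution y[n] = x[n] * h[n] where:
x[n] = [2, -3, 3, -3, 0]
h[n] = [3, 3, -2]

y[n] = sum_k x[k]*h[n-k]. Output length = len(x) + len(h) - 1 = 5 + 3 - 1 = 7.
y[0] = 2*3 = 6
y[1] = -3*3 + 2*3 = -3
y[2] = 3*3 + -3*3 + 2*-2 = -4
y[3] = -3*3 + 3*3 + -3*-2 = 6
y[4] = 0*3 + -3*3 + 3*-2 = -15
y[5] = 0*3 + -3*-2 = 6
y[6] = 0*-2 = 0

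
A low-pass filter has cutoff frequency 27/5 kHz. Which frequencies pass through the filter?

A low-pass filter passes all frequencies below the cutoff frequency 27/5 kHz and attenuates higher frequencies.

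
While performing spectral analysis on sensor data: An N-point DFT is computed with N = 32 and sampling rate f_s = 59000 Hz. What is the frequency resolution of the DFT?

DFT frequency resolution = f_s / N
= 59000 / 32 = 7375/4 Hz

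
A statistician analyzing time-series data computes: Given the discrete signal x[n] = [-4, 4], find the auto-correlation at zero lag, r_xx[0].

The auto-correlation at zero lag r_xx[0] equals the signal energy.
r_xx[0] = sum of x[n]^2 = (-4)^2 + 4^2
= 16 + 16 = 32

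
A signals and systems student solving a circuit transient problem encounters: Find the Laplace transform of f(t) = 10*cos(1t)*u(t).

Standard pair: cos(wt)*u(t) <-> s/(s^2+w^2)
With w = 1: L{10*cos(1t)*u(t)} = 10s/(s^2+1)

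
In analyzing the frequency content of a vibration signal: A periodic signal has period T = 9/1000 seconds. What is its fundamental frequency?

The fundamental frequency is the reciprocal of the period.
f = 1/T = 1/(9/1000) = 1000/9 Hz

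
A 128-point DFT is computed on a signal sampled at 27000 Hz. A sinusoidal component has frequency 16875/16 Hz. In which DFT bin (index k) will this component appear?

DFT frequency resolution = f_s/N = 27000/128 = 3375/16 Hz
Bin index k = f_signal / resolution = 16875/16 / 3375/16 = 5
The signal frequency 16875/16 Hz falls in DFT bin k = 5.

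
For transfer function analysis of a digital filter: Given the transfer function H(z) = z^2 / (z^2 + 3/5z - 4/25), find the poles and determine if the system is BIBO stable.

Poles are roots of the denominator: z^2 + 3/5z - 4/25 = 0.
Quadratic formula: z = [-(3/5) +/- sqrt((3/5)^2 - 4*(-4/25))] / 2
Discriminant = 9/25 + 16/25 = 1; sqrt = 1.
z = (-3/5 +/- 1) / 2 => z = 1/5 or z = -4/5.
|p1| = 1/5, |p2| = 4/5.
For BIBO stability, all poles must lie inside the unit circle (|p| < 1).
System is STABLE since both |p| < 1.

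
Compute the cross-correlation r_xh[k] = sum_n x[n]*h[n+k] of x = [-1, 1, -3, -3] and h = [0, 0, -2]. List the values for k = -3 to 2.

Both sequences indexed from 0 and zero outside their support.
Lags with overlap: k = -3 to 2.
  r_xh[-3] = x[3]*h[0] = 0
  r_xh[-2] = x[2]*h[0] + x[3]*h[1] = 0
  r_xh[-1] = x[1]*h[0] + x[2]*h[1] + x[3]*h[2] = 6
  r_xh[0] = x[0]*h[0] + x[1]*h[1] + x[2]*h[2] = 6
  r_xh[1] = x[0]*h[1] + x[1]*h[2] = -2
  r_xh[2] = x[0]*h[2] = 2
r_xh = [0, 0, 6, 6, -2, 2] (for k = -3, ..., 2)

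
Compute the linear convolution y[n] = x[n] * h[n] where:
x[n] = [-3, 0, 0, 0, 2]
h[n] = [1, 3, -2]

y[n] = sum_k x[k]*h[n-k]. Output length = len(x) + len(h) - 1 = 5 + 3 - 1 = 7.
y[0] = -3*1 = -3
y[1] = 0*1 + -3*3 = -9
y[2] = 0*1 + 0*3 + -3*-2 = 6
y[3] = 0*1 + 0*3 + 0*-2 = 0
y[4] = 2*1 + 0*3 + 0*-2 = 2
y[5] = 2*3 + 0*-2 = 6
y[6] = 2*-2 = -4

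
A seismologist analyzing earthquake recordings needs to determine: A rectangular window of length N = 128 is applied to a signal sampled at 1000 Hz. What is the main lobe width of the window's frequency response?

For a rectangular window of length N,
the main lobe width in frequency is 2*f_s/N.
= 2*1000/128 = 125/8 Hz
This determines the minimum frequency separation for resolving two sinusoids.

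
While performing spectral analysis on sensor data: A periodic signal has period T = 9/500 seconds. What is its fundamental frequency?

The fundamental frequency is the reciprocal of the period.
f = 1/T = 1/(9/500) = 500/9 Hz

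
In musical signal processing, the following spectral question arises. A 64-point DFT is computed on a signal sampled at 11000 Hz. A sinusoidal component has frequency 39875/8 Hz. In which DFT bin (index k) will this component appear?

DFT frequency resolution = f_s/N = 11000/64 = 1375/8 Hz
Bin index k = f_signal / resolution = 39875/8 / 1375/8 = 29
The signal frequency 39875/8 Hz falls in DFT bin k = 29.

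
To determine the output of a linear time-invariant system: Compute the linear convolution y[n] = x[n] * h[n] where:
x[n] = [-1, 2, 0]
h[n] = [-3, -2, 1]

y[n] = sum_k x[k]*h[n-k]. Output length = len(x) + len(h) - 1 = 3 + 3 - 1 = 5.
y[0] = -1*-3 = 3
y[1] = 2*-3 + -1*-2 = -4
y[2] = 0*-3 + 2*-2 + -1*1 = -5
y[3] = 0*-2 + 2*1 = 2
y[4] = 0*1 = 0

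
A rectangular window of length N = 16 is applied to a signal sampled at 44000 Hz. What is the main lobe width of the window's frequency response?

For a rectangular window of length N,
the main lobe width in frequency is 2*f_s/N.
= 2*44000/16 = 5500 Hz
This determines the minimum frequency separation for resolving two sinusoids.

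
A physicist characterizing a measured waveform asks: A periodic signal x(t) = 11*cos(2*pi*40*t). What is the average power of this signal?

Average power of A*cos(wt) is A^2/2.
P = 11^2 / 2 = 121/2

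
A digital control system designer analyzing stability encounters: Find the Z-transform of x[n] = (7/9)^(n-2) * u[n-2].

Time-shifting property: if X(z) = Z{x[n]}, then Z{x[n-d]} = z^(-d) * X(z)
X(z) = z/(z - 7/9) for x[n] = (7/9)^n * u[n]
Z{x[n-2]} = z^(-2) * z/(z - 7/9) = z^(-1)/(z - 7/9)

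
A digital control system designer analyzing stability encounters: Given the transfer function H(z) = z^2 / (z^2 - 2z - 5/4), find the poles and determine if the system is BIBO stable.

Poles are roots of the denominator: z^2 - 2z - 5/4 = 0.
Quadratic formula: z = [-(-2) +/- sqrt((-2)^2 - 4*(-5/4))] / 2
Discriminant = 4 + 5 = 9; sqrt = 3.
z = (2 +/- 3) / 2 => z = 5/2 or z = -1/2.
|p1| = 5/2, |p2| = 1/2.
For BIBO stability, all poles must lie inside the unit circle (|p| < 1).
System is UNSTABLE since at least one |p| >= 1.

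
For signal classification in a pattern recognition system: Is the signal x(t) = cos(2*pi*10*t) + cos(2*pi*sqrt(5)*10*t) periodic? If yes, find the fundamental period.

f1 = 10 Hz, f2 = 10*sqrt(5) Hz
Ratio f2/f1 = sqrt(5), which is irrational.
Since the frequency ratio is irrational, no common period exists.
The signal is not periodic.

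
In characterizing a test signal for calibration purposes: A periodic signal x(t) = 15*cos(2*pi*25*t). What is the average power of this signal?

Average power of A*cos(wt) is A^2/2.
P = 15^2 / 2 = 225/2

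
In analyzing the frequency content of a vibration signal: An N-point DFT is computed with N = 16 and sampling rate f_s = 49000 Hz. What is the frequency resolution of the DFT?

DFT frequency resolution = f_s / N
= 49000 / 16 = 6125/2 Hz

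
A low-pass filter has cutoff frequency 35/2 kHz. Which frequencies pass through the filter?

A low-pass filter passes all frequencies below the cutoff frequency 35/2 kHz and attenuates higher frequencies.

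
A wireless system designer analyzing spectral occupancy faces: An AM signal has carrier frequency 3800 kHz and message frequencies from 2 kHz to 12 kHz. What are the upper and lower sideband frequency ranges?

Upper sideband (USB) = fc + [fm_low, fm_high] = 3800 + [2, 12] = [3802, 3812] kHz
Lower sideband (LSB) = fc - [fm_high, fm_low] = 3800 - [12, 2] = [3788, 3798] kHz
Total occupied spectrum: 3788 kHz to 3812 kHz (plus carrier at 3800 kHz)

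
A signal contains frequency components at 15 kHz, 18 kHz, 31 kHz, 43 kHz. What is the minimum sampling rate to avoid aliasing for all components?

The highest frequency component is f_max = 43 kHz.
Nyquist rate = 2 * f_max = 2 * 43 kHz = 86 kHz.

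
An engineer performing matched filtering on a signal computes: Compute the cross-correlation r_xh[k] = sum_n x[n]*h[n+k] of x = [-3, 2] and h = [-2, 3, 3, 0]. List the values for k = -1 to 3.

Both sequences indexed from 0 and zero outside their support.
Lags with overlap: k = -1 to 3.
  r_xh[-1] = x[1]*h[0] = -4
  r_xh[0] = x[0]*h[0] + x[1]*h[1] = 12
  r_xh[1] = x[0]*h[1] + x[1]*h[2] = -3
  r_xh[2] = x[0]*h[2] + x[1]*h[3] = -9
  r_xh[3] = x[0]*h[3] = 0
r_xh = [-4, 12, -3, -9, 0] (for k = -1, ..., 3)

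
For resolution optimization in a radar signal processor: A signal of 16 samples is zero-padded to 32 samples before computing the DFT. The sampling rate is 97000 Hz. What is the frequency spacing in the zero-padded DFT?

Original DFT: N = 16, resolution = f_s/N = 97000/16 = 12125/2 Hz
Zero-padded DFT: N = 32, resolution = f_s/N = 97000/32 = 12125/4 Hz
Zero-padding interpolates the spectrum (finer frequency grid)
but does NOT improve the true spectral resolution (ability to resolve close frequencies).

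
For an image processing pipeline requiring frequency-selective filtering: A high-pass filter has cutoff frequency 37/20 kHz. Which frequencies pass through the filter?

A high-pass filter passes all frequencies above the cutoff frequency 37/20 kHz and attenuates lower frequencies.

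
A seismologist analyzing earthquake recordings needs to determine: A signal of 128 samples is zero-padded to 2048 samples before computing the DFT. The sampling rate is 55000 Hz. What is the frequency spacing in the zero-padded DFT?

Original DFT: N = 128, resolution = f_s/N = 55000/128 = 6875/16 Hz
Zero-padded DFT: N = 2048, resolution = f_s/N = 55000/2048 = 6875/256 Hz
Zero-padding interpolates the spectrum (finer frequency grid)
but does NOT improve the true spectral resolution (ability to resolve close frequencies).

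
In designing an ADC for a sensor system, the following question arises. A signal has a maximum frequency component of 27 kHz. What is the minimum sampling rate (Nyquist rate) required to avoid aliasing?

By the Nyquist-Shannon sampling theorem,
the minimum sampling rate (Nyquist rate) must be at least 2 * f_max.
Nyquist rate = 2 * 27 kHz = 54 kHz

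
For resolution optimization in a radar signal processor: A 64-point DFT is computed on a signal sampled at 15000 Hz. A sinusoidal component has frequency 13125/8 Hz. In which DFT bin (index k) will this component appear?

DFT frequency resolution = f_s/N = 15000/64 = 1875/8 Hz
Bin index k = f_signal / resolution = 13125/8 / 1875/8 = 7
The signal frequency 13125/8 Hz falls in DFT bin k = 7.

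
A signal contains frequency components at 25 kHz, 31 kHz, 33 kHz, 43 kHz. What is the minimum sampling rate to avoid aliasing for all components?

The highest frequency component is f_max = 43 kHz.
Nyquist rate = 2 * f_max = 2 * 43 kHz = 86 kHz.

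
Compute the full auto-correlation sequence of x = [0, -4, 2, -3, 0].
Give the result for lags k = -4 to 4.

r_xx[k] = sum_m x[m]*x[m+k], indexed from 0, for k = -4 to 4:
  r_xx[-4] = x[4]*x[0] = 0
  r_xx[-3] = x[3]*x[0] + x[4]*x[1] = 0
  r_xx[-2] = x[2]*x[0] + x[3]*x[1] + x[4]*x[2] = 12
  r_xx[-1] = x[1]*x[0] + x[2]*x[1] + x[3]*x[2] + x[4]*x[3] = -14
  r_xx[0] = x[0]*x[0] + x[1]*x[1] + x[2]*x[2] + x[3]*x[3] + x[4]*x[4] = 29
  r_xx[1] = x[0]*x[1] + x[1]*x[2] + x[2]*x[3] + x[3]*x[4] = -14
  r_xx[2] = x[0]*x[2] + x[1]*x[3] + x[2]*x[4] = 12
  r_xx[3] = x[0]*x[3] + x[1]*x[4] = 0
  r_xx[4] = x[0]*x[4] = 0
r_xx = [0, 0, 12, -14, 29, -14, 12, 0, 0]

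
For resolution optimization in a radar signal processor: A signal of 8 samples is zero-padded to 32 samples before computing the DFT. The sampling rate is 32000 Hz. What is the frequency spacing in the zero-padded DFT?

Original DFT: N = 8, resolution = f_s/N = 32000/8 = 4000 Hz
Zero-padded DFT: N = 32, resolution = f_s/N = 32000/32 = 1000 Hz
Zero-padding interpolates the spectrum (finer frequency grid)
but does NOT improve the true spectral resolution (ability to resolve close frequencies).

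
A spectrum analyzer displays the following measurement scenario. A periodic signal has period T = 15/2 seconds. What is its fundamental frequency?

The fundamental frequency is the reciprocal of the period.
f = 1/T = 1/(15/2) = 2/15 Hz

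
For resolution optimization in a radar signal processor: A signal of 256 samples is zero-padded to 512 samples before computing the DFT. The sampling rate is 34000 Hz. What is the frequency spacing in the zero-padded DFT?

Original DFT: N = 256, resolution = f_s/N = 34000/256 = 2125/16 Hz
Zero-padded DFT: N = 512, resolution = f_s/N = 34000/512 = 2125/32 Hz
Zero-padding interpolates the spectrum (finer frequency grid)
but does NOT improve the true spectral resolution (ability to resolve close frequencies).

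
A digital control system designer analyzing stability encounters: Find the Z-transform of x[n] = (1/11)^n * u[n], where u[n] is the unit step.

The Z-transform of a^n * u[n] is z/(z-a) for |z| > |a|.
Here a = 1/11, so X(z) = z/(z - (1/11)) = 11z/(11z - 1)
ROC: |z| > 1/11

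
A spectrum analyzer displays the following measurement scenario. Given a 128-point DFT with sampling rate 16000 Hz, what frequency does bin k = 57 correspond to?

The frequency of DFT bin k is: f_k = k * f_s / N
f_57 = 57 * 16000 / 128 = 7125 Hz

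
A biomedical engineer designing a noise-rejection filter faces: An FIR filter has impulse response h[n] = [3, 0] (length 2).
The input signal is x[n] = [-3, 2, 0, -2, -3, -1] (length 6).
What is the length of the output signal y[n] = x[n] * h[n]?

For linear convolution, the output length is:
len(y) = len(x) + len(h) - 1 = 6 + 2 - 1 = 7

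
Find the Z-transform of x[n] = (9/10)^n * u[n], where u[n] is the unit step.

The Z-transform of a^n * u[n] is z/(z-a) for |z| > |a|.
Here a = 9/10, so X(z) = z/(z - (9/10)) = 10z/(10z - 9)
ROC: |z| > 9/10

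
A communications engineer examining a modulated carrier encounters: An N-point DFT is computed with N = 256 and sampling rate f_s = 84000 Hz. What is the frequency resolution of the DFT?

DFT frequency resolution = f_s / N
= 84000 / 256 = 2625/8 Hz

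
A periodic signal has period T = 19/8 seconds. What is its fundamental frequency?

The fundamental frequency is the reciprocal of the period.
f = 1/T = 1/(19/8) = 8/19 Hz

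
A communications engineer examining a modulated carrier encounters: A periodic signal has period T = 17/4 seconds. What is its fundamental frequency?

The fundamental frequency is the reciprocal of the period.
f = 1/T = 1/(17/4) = 4/17 Hz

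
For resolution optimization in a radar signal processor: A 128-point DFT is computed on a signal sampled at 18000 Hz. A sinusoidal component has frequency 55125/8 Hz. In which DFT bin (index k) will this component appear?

DFT frequency resolution = f_s/N = 18000/128 = 1125/8 Hz
Bin index k = f_signal / resolution = 55125/8 / 1125/8 = 49
The signal frequency 55125/8 Hz falls in DFT bin k = 49.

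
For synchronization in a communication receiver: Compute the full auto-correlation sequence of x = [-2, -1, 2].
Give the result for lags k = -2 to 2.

r_xx[k] = sum_m x[m]*x[m+k], indexed from 0, for k = -2 to 2:
  r_xx[-2] = x[2]*x[0] = -4
  r_xx[-1] = x[1]*x[0] + x[2]*x[1] = 0
  r_xx[0] = x[0]*x[0] + x[1]*x[1] + x[2]*x[2] = 9
  r_xx[1] = x[0]*x[1] + x[1]*x[2] = 0
  r_xx[2] = x[0]*x[2] = -4
r_xx = [-4, 0, 9, 0, -4]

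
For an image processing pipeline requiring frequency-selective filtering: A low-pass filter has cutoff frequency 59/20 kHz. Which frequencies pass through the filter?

A low-pass filter passes all frequencies below the cutoff frequency 59/20 kHz and attenuates higher frequencies.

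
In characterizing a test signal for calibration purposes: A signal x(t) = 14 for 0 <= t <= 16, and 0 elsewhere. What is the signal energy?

Energy = integral of |x(t)|^2 dt over the signal duration
= 14^2 * 16 = 196 * 16 = 3136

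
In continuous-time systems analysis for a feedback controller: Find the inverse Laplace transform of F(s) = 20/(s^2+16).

Standard pair: w/(s^2+w^2) <-> sin(wt)*u(t)
Recognize w^2 = 16, so w = 4; numerator 20 = 5*4.
f(t) = 5*sin(4t)*u(t)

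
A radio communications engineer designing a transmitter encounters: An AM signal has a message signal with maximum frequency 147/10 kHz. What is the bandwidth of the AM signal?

In AM (double-sideband), the bandwidth is twice the message frequency.
BW = 2 * f_m = 2 * 147/10 kHz = 147/5 kHz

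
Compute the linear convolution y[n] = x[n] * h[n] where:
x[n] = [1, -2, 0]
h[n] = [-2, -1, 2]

y[n] = sum_k x[k]*h[n-k]. Output length = len(x) + len(h) - 1 = 3 + 3 - 1 = 5.
y[0] = 1*-2 = -2
y[1] = -2*-2 + 1*-1 = 3
y[2] = 0*-2 + -2*-1 + 1*2 = 4
y[3] = 0*-1 + -2*2 = -4
y[4] = 0*2 = 0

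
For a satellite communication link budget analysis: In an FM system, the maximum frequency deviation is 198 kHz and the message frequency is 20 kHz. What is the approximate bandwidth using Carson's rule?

Carson's rule: BW = 2*(delta_f + f_m)
= 2*(198 + 20) kHz = 436 kHz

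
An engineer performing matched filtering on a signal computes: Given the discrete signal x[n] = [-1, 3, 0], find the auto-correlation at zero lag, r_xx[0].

The auto-correlation at zero lag r_xx[0] equals the signal energy.
r_xx[0] = sum of x[n]^2 = (-1)^2 + 3^2 + 0^2
= 1 + 9 + 0 = 10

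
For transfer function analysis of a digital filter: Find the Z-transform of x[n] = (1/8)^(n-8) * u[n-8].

Time-shifting property: if X(z) = Z{x[n]}, then Z{x[n-d]} = z^(-d) * X(z)
X(z) = z/(z - 1/8) for x[n] = (1/8)^n * u[n]
Z{x[n-8]} = z^(-8) * z/(z - 1/8) = z^(-7)/(z - 1/8)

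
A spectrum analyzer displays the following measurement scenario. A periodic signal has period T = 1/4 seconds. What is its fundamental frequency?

The fundamental frequency is the reciprocal of the period.
f = 1/T = 1/(1/4) = 4 Hz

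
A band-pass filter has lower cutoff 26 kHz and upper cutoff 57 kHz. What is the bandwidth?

Bandwidth = f_high - f_low
= 57 kHz - 26 kHz = 31 kHz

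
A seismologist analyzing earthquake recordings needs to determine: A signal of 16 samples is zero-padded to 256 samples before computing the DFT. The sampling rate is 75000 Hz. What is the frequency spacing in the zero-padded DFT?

Original DFT: N = 16, resolution = f_s/N = 75000/16 = 9375/2 Hz
Zero-padded DFT: N = 256, resolution = f_s/N = 75000/256 = 9375/32 Hz
Zero-padding interpolates the spectrum (finer frequency grid)
but does NOT improve the true spectral resolution (ability to resolve close frequencies).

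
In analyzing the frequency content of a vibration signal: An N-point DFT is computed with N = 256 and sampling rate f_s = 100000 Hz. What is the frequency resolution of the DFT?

DFT frequency resolution = f_s / N
= 100000 / 256 = 3125/8 Hz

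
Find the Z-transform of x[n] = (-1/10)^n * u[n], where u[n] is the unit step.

The Z-transform of a^n * u[n] is z/(z-a) for |z| > |a|.
Here a = -1/10, so X(z) = z/(z - (-1/10)) = 10z/(10z + 1)
ROC: |z| > 1/10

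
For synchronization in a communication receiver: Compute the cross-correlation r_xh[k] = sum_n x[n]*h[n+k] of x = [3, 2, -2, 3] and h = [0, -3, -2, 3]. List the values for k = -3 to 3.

Both sequences indexed from 0 and zero outside their support.
Lags with overlap: k = -3 to 3.
  r_xh[-3] = x[3]*h[0] = 0
  r_xh[-2] = x[2]*h[0] + x[3]*h[1] = -9
  r_xh[-1] = x[1]*h[0] + x[2]*h[1] + x[3]*h[2] = 0
  r_xh[0] = x[0]*h[0] + x[1]*h[1] + x[2]*h[2] + x[3]*h[3] = 7
  r_xh[1] = x[0]*h[1] + x[1]*h[2] + x[2]*h[3] = -19
  r_xh[2] = x[0]*h[2] + x[1]*h[3] = 0
  r_xh[3] = x[0]*h[3] = 9
r_xh = [0, -9, 0, 7, -19, 0, 9] (for k = -3, ..., 3)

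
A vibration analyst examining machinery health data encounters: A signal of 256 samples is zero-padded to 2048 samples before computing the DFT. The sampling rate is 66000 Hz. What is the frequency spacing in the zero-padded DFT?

Original DFT: N = 256, resolution = f_s/N = 66000/256 = 4125/16 Hz
Zero-padded DFT: N = 2048, resolution = f_s/N = 66000/2048 = 4125/128 Hz
Zero-padding interpolates the spectrum (finer frequency grid)
but does NOT improve the true spectral resolution (ability to resolve close frequencies).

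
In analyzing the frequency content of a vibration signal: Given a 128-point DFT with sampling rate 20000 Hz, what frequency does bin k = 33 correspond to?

The frequency of DFT bin k is: f_k = k * f_s / N
f_33 = 33 * 20000 / 128 = 20625/4 Hz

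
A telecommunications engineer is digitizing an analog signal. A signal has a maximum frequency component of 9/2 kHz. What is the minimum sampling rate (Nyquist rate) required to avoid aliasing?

By the Nyquist-Shannon sampling theorem,
the minimum sampling rate (Nyquist rate) must be at least 2 * f_max.
Nyquist rate = 2 * 9/2 kHz = 9 kHz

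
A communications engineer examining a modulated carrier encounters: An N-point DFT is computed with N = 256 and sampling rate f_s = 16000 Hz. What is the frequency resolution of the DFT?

DFT frequency resolution = f_s / N
= 16000 / 256 = 125/2 Hz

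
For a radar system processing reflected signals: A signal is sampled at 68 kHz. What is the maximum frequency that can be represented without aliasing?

The maximum frequency that can be represented without aliasing
is the Nyquist frequency: f_max = f_s / 2 = 68 kHz / 2 = 34 kHz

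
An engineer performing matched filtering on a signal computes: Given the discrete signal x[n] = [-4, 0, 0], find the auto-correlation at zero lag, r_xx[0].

The auto-correlation at zero lag r_xx[0] equals the signal energy.
r_xx[0] = sum of x[n]^2 = (-4)^2 + 0^2 + 0^2
= 16 + 0 + 0 = 16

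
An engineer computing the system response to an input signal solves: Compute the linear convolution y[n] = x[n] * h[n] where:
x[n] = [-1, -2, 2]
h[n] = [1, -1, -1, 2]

y[n] = sum_k x[k]*h[n-k]. Output length = len(x) + len(h) - 1 = 3 + 4 - 1 = 6.
y[0] = -1*1 = -1
y[1] = -2*1 + -1*-1 = -1
y[2] = 2*1 + -2*-1 + -1*-1 = 5
y[3] = 2*-1 + -2*-1 + -1*2 = -2
y[4] = 2*-1 + -2*2 = -6
y[5] = 2*2 = 4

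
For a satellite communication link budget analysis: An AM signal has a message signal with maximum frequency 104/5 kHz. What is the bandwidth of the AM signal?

In AM (double-sideband), the bandwidth is twice the message frequency.
BW = 2 * f_m = 2 * 104/5 kHz = 208/5 kHz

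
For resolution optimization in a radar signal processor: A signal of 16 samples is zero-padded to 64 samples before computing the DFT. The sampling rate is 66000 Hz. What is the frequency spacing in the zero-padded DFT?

Original DFT: N = 16, resolution = f_s/N = 66000/16 = 4125 Hz
Zero-padded DFT: N = 64, resolution = f_s/N = 66000/64 = 4125/4 Hz
Zero-padding interpolates the spectrum (finer frequency grid)
but does NOT improve the true spectral resolution (ability to resolve close frequencies).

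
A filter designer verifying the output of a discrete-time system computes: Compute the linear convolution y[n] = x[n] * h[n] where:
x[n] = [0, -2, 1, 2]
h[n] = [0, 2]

y[n] = sum_k x[k]*h[n-k]. Output length = len(x) + len(h) - 1 = 4 + 2 - 1 = 5.
y[0] = 0*0 = 0
y[1] = -2*0 + 0*2 = 0
y[2] = 1*0 + -2*2 = -4
y[3] = 2*0 + 1*2 = 2
y[4] = 2*2 = 4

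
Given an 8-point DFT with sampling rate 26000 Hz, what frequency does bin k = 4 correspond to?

The frequency of DFT bin k is: f_k = k * f_s / N
f_4 = 4 * 26000 / 8 = 13000 Hz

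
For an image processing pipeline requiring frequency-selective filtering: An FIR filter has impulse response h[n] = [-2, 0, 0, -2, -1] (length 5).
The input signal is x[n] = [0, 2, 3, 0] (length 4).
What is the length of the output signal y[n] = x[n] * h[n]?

For linear convolution, the output length is:
len(y) = len(x) + len(h) - 1 = 4 + 5 - 1 = 8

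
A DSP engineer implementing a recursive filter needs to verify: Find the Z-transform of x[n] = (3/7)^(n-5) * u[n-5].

Time-shifting property: if X(z) = Z{x[n]}, then Z{x[n-d]} = z^(-d) * X(z)
X(z) = z/(z - 3/7) for x[n] = (3/7)^n * u[n]
Z{x[n-5]} = z^(-5) * z/(z - 3/7) = z^(-4)/(z - 3/7)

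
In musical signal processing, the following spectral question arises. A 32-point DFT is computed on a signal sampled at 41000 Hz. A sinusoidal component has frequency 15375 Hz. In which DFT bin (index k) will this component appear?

DFT frequency resolution = f_s/N = 41000/32 = 5125/4 Hz
Bin index k = f_signal / resolution = 15375 / 5125/4 = 12
The signal frequency 15375 Hz falls in DFT bin k = 12.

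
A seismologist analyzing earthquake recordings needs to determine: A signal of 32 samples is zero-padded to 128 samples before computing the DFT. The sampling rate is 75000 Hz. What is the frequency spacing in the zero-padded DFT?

Original DFT: N = 32, resolution = f_s/N = 75000/32 = 9375/4 Hz
Zero-padded DFT: N = 128, resolution = f_s/N = 75000/128 = 9375/16 Hz
Zero-padding interpolates the spectrum (finer frequency grid)
but does NOT improve the true spectral resolution (ability to resolve close frequencies).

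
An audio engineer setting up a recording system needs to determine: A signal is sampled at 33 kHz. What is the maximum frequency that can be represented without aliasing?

The maximum frequency that can be represented without aliasing
is the Nyquist frequency: f_max = f_s / 2 = 33 kHz / 2 = 33/2 kHz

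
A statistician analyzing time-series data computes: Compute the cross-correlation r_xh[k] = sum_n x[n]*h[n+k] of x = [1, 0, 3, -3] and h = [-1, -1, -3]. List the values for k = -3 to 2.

Both sequences indexed from 0 and zero outside their support.
Lags with overlap: k = -3 to 2.
  r_xh[-3] = x[3]*h[0] = 3
  r_xh[-2] = x[2]*h[0] + x[3]*h[1] = 0
  r_xh[-1] = x[1]*h[0] + x[2]*h[1] + x[3]*h[2] = 6
  r_xh[0] = x[0]*h[0] + x[1]*h[1] + x[2]*h[2] = -10
  r_xh[1] = x[0]*h[1] + x[1]*h[2] = -1
  r_xh[2] = x[0]*h[2] = -3
r_xh = [3, 0, 6, -10, -1, -3] (for k = -3, ..., 2)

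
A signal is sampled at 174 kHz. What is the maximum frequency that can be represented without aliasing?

The maximum frequency that can be represented without aliasing
is the Nyquist frequency: f_max = f_s / 2 = 174 kHz / 2 = 87 kHz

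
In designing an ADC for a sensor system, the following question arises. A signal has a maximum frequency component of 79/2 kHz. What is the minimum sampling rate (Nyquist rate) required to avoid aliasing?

By the Nyquist-Shannon sampling theorem,
the minimum sampling rate (Nyquist rate) must be at least 2 * f_max.
Nyquist rate = 2 * 79/2 kHz = 79 kHz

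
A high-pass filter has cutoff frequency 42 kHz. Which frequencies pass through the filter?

A high-pass filter passes all frequencies above the cutoff frequency 42 kHz and attenuates lower frequencies.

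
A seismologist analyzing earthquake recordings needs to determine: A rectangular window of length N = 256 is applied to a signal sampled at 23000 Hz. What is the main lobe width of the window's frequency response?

For a rectangular window of length N,
the main lobe width in frequency is 2*f_s/N.
= 2*23000/256 = 2875/16 Hz
This determines the minimum frequency separation for resolving two sinusoids.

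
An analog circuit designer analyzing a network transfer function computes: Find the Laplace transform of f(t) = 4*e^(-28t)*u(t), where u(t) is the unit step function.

Standard Laplace transform pair:
e^(-at)*u(t) <-> 1/(s+a)
With a = 28: L{4*e^(-28t)*u(t)} = 4/(s+28), ROC: Re(s) > -28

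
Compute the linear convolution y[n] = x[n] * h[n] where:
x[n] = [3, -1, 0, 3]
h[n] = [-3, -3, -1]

y[n] = sum_k x[k]*h[n-k]. Output length = len(x) + len(h) - 1 = 4 + 3 - 1 = 6.
y[0] = 3*-3 = -9
y[1] = -1*-3 + 3*-3 = -6
y[2] = 0*-3 + -1*-3 + 3*-1 = 0
y[3] = 3*-3 + 0*-3 + -1*-1 = -8
y[4] = 3*-3 + 0*-1 = -9
y[5] = 3*-1 = -3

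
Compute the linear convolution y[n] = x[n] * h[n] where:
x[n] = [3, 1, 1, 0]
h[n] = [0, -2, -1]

y[n] = sum_k x[k]*h[n-k]. Output length = len(x) + len(h) - 1 = 4 + 3 - 1 = 6.
y[0] = 3*0 = 0
y[1] = 1*0 + 3*-2 = -6
y[2] = 1*0 + 1*-2 + 3*-1 = -5
y[3] = 0*0 + 1*-2 + 1*-1 = -3
y[4] = 0*-2 + 1*-1 = -1
y[5] = 0*-1 = 0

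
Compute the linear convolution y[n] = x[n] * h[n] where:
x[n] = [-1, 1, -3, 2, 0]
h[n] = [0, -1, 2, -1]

y[n] = sum_k x[k]*h[n-k]. Output length = len(x) + len(h) - 1 = 5 + 4 - 1 = 8.
y[0] = -1*0 = 0
y[1] = 1*0 + -1*-1 = 1
y[2] = -3*0 + 1*-1 + -1*2 = -3
y[3] = 2*0 + -3*-1 + 1*2 + -1*-1 = 6
y[4] = 0*0 + 2*-1 + -3*2 + 1*-1 = -9
y[5] = 0*-1 + 2*2 + -3*-1 = 7
y[6] = 0*2 + 2*-1 = -2
y[7] = 0*-1 = 0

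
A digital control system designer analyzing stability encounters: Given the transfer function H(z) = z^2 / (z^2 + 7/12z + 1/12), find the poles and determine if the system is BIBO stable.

Poles are roots of the denominator: z^2 + 7/12z + 1/12 = 0.
Quadratic formula: z = [-(7/12) +/- sqrt((7/12)^2 - 4*(1/12))] / 2
Discriminant = 49/144 - 1/3 = 1/144; sqrt = 1/12.
z = (-7/12 +/- 1/12) / 2 => z = -1/4 or z = -1/3.
|p1| = 1/3, |p2| = 1/4.
For BIBO stability, all poles must lie inside the unit circle (|p| < 1).
System is STABLE since both |p| < 1.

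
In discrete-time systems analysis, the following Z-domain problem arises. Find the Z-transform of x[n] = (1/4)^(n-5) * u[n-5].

Time-shifting property: if X(z) = Z{x[n]}, then Z{x[n-d]} = z^(-d) * X(z)
X(z) = z/(z - 1/4) for x[n] = (1/4)^n * u[n]
Z{x[n-5]} = z^(-5) * z/(z - 1/4) = z^(-4)/(z - 1/4)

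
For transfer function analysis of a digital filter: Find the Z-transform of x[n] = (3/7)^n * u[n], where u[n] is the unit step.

The Z-transform of a^n * u[n] is z/(z-a) for |z| > |a|.
Here a = 3/7, so X(z) = z/(z - (3/7)) = 7z/(7z - 3)
ROC: |z| > 3/7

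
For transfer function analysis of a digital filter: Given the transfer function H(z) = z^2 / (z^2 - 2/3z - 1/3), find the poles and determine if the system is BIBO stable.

Poles are roots of the denominator: z^2 - 2/3z - 1/3 = 0.
Quadratic formula: z = [-(-2/3) +/- sqrt((-2/3)^2 - 4*(-1/3))] / 2
Discriminant = 4/9 + 4/3 = 16/9; sqrt = 4/3.
z = (2/3 +/- 4/3) / 2 => z = 1 or z = -1/3.
|p1| = 1, |p2| = 1/3.
For BIBO stability, all poles must lie inside the unit circle (|p| < 1).
System is UNSTABLE since at least one |p| >= 1.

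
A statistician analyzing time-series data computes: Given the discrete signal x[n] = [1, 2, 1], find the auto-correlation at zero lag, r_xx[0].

The auto-correlation at zero lag r_xx[0] equals the signal energy.
r_xx[0] = sum of x[n]^2 = 1^2 + 2^2 + 1^2
= 1 + 4 + 1 = 6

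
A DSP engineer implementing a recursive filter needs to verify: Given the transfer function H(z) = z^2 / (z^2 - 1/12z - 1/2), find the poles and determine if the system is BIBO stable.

Poles are roots of the denominator: z^2 - 1/12z - 1/2 = 0.
Quadratic formula: z = [-(-1/12) +/- sqrt((-1/12)^2 - 4*(-1/2))] / 2
Discriminant = 1/144 + 2 = 289/144; sqrt = 17/12.
z = (1/12 +/- 17/12) / 2 => z = 3/4 or z = -2/3.
|p1| = 3/4, |p2| = 2/3.
For BIBO stability, all poles must lie inside the unit circle (|p| < 1).
System is STABLE since both |p| < 1.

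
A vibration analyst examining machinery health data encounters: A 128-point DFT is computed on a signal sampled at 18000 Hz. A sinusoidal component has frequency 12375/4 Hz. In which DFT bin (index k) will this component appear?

DFT frequency resolution = f_s/N = 18000/128 = 1125/8 Hz
Bin index k = f_signal / resolution = 12375/4 / 1125/8 = 22
The signal frequency 12375/4 Hz falls in DFT bin k = 22.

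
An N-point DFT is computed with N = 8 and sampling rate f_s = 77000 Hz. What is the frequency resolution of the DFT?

DFT frequency resolution = f_s / N
= 77000 / 8 = 9625 Hz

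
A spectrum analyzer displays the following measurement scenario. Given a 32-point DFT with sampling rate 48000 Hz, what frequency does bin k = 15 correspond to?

The frequency of DFT bin k is: f_k = k * f_s / N
f_15 = 15 * 48000 / 32 = 22500 Hz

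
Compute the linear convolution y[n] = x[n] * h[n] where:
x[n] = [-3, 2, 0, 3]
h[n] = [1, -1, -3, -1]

y[n] = sum_k x[k]*h[n-k]. Output length = len(x) + len(h) - 1 = 4 + 4 - 1 = 7.
y[0] = -3*1 = -3
y[1] = 2*1 + -3*-1 = 5
y[2] = 0*1 + 2*-1 + -3*-3 = 7
y[3] = 3*1 + 0*-1 + 2*-3 + -3*-1 = 0
y[4] = 3*-1 + 0*-3 + 2*-1 = -5
y[5] = 3*-3 + 0*-1 = -9
y[6] = 3*-1 = -3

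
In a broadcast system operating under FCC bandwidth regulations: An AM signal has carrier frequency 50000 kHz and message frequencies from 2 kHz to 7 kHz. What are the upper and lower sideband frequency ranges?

Upper sideband (USB) = fc + [fm_low, fm_high] = 50000 + [2, 7] = [50002, 50007] kHz
Lower sideband (LSB) = fc - [fm_high, fm_low] = 50000 - [7, 2] = [49993, 49998] kHz
Total occupied spectrum: 49993 kHz to 50007 kHz (plus carrier at 50000 kHz)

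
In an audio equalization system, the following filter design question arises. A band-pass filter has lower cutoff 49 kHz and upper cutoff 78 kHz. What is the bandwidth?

Bandwidth = f_high - f_low
= 78 kHz - 49 kHz = 29 kHz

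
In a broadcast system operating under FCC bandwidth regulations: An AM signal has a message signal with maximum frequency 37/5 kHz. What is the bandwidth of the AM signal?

In AM (double-sideband), the bandwidth is twice the message frequency.
BW = 2 * f_m = 2 * 37/5 kHz = 74/5 kHz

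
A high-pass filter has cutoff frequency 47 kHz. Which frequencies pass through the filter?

A high-pass filter passes all frequencies above the cutoff frequency 47 kHz and attenuates lower frequencies.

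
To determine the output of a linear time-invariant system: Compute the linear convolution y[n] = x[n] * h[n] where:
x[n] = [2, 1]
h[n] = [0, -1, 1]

y[n] = sum_k x[k]*h[n-k]. Output length = len(x) + len(h) - 1 = 2 + 3 - 1 = 4.
y[0] = 2*0 = 0
y[1] = 1*0 + 2*-1 = -2
y[2] = 1*-1 + 2*1 = 1
y[3] = 1*1 = 1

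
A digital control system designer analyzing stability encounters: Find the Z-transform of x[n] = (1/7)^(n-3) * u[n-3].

Time-shifting property: if X(z) = Z{x[n]}, then Z{x[n-d]} = z^(-d) * X(z)
X(z) = z/(z - 1/7) for x[n] = (1/7)^n * u[n]
Z{x[n-3]} = z^(-3) * z/(z - 1/7) = z^(-2)/(z - 1/7)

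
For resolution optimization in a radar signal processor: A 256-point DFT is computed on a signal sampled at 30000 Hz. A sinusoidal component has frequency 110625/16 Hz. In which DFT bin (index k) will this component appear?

DFT frequency resolution = f_s/N = 30000/256 = 1875/16 Hz
Bin index k = f_signal / resolution = 110625/16 / 1875/16 = 59
The signal frequency 110625/16 Hz falls in DFT bin k = 59.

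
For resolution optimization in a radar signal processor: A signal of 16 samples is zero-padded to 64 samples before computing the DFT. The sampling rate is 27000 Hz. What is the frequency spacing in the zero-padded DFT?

Original DFT: N = 16, resolution = f_s/N = 27000/16 = 3375/2 Hz
Zero-padded DFT: N = 64, resolution = f_s/N = 27000/64 = 3375/8 Hz
Zero-padding interpolates the spectrum (finer frequency grid)
but does NOT improve the true spectral resolution (ability to resolve close frequencies).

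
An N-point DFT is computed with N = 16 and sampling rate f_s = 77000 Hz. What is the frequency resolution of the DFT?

DFT frequency resolution = f_s / N
= 77000 / 16 = 9625/2 Hz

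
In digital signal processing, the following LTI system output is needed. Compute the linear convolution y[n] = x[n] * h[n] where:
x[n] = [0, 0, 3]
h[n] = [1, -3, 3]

y[n] = sum_k x[k]*h[n-k]. Output length = len(x) + len(h) - 1 = 3 + 3 - 1 = 5.
y[0] = 0*1 = 0
y[1] = 0*1 + 0*-3 = 0
y[2] = 3*1 + 0*-3 + 0*3 = 3
y[3] = 3*-3 + 0*3 = -9
y[4] = 3*3 = 9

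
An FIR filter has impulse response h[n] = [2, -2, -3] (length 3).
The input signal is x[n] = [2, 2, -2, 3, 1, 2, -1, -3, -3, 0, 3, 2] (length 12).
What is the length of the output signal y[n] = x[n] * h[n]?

For linear convolution, the output length is:
len(y) = len(x) + len(h) - 1 = 12 + 3 - 1 = 14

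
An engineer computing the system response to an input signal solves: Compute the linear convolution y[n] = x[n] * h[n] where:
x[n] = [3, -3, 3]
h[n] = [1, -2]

y[n] = sum_k x[k]*h[n-k]. Output length = len(x) + len(h) - 1 = 3 + 2 - 1 = 4.
y[0] = 3*1 = 3
y[1] = -3*1 + 3*-2 = -9
y[2] = 3*1 + -3*-2 = 9
y[3] = 3*-2 = -6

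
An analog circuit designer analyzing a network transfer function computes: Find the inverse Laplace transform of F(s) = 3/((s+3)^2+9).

Standard pair: w/((s+a)^2+w^2) <-> e^(-at)*sin(wt)*u(t)
With a=3, w=3: f(t) = e^(-3t)*sin(3t)*u(t)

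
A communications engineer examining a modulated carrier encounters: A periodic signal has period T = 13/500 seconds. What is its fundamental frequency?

The fundamental frequency is the reciprocal of the period.
f = 1/T = 1/(13/500) = 500/13 Hz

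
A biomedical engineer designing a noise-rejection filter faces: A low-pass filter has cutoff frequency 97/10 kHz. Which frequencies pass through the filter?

A low-pass filter passes all frequencies below the cutoff frequency 97/10 kHz and attenuates higher frequencies.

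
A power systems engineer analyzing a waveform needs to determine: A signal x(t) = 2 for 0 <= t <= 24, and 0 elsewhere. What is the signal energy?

Energy = integral of |x(t)|^2 dt over the signal duration
= 2^2 * 24 = 4 * 24 = 96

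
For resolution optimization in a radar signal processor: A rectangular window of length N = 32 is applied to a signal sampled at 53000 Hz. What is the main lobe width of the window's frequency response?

For a rectangular window of length N,
the main lobe width in frequency is 2*f_s/N.
= 2*53000/32 = 6625/2 Hz
This determines the minimum frequency separation for resolving two sinusoids.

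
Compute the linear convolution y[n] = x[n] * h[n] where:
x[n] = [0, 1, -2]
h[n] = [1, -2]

y[n] = sum_k x[k]*h[n-k]. Output length = len(x) + len(h) - 1 = 3 + 2 - 1 = 4.
y[0] = 0*1 = 0
y[1] = 1*1 + 0*-2 = 1
y[2] = -2*1 + 1*-2 = -4
y[3] = -2*-2 = 4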